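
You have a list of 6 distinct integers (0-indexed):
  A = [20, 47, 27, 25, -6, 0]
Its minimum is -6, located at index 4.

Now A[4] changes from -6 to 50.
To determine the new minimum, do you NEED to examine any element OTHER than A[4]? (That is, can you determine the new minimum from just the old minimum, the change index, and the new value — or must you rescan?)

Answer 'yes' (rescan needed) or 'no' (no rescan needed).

Old min = -6 at index 4
Change at index 4: -6 -> 50
Index 4 WAS the min and new value 50 > old min -6. Must rescan other elements to find the new min.
Needs rescan: yes

Answer: yes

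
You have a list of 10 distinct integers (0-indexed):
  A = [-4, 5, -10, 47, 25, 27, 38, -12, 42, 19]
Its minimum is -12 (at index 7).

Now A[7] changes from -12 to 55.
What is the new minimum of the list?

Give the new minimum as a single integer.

Old min = -12 (at index 7)
Change: A[7] -12 -> 55
Changed element WAS the min. Need to check: is 55 still <= all others?
  Min of remaining elements: -10
  New min = min(55, -10) = -10

Answer: -10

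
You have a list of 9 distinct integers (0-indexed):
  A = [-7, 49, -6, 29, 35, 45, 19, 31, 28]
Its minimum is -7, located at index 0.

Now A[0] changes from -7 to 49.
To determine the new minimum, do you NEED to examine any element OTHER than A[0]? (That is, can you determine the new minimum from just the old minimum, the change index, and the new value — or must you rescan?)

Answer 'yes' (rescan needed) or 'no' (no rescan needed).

Answer: yes

Derivation:
Old min = -7 at index 0
Change at index 0: -7 -> 49
Index 0 WAS the min and new value 49 > old min -7. Must rescan other elements to find the new min.
Needs rescan: yes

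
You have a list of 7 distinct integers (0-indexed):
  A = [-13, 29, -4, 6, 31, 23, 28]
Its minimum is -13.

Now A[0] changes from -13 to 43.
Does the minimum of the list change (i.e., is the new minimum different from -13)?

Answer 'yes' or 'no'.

Answer: yes

Derivation:
Old min = -13
Change: A[0] -13 -> 43
Changed element was the min; new min must be rechecked.
New min = -4; changed? yes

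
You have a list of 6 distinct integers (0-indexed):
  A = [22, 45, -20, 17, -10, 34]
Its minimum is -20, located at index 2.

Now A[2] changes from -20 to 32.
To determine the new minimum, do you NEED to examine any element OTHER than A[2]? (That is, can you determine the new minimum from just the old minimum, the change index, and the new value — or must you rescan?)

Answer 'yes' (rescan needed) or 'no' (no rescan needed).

Old min = -20 at index 2
Change at index 2: -20 -> 32
Index 2 WAS the min and new value 32 > old min -20. Must rescan other elements to find the new min.
Needs rescan: yes

Answer: yes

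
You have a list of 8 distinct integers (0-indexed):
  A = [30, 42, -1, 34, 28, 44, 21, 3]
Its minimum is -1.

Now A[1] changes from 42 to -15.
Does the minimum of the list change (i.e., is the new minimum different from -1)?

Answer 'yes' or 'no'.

Answer: yes

Derivation:
Old min = -1
Change: A[1] 42 -> -15
Changed element was NOT the min; min changes only if -15 < -1.
New min = -15; changed? yes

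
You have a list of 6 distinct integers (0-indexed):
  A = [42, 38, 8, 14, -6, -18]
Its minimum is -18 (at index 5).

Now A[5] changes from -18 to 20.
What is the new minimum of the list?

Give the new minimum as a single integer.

Old min = -18 (at index 5)
Change: A[5] -18 -> 20
Changed element WAS the min. Need to check: is 20 still <= all others?
  Min of remaining elements: -6
  New min = min(20, -6) = -6

Answer: -6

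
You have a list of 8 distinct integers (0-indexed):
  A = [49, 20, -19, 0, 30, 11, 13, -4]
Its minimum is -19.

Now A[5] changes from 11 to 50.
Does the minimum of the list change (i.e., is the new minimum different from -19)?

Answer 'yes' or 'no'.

Answer: no

Derivation:
Old min = -19
Change: A[5] 11 -> 50
Changed element was NOT the min; min changes only if 50 < -19.
New min = -19; changed? no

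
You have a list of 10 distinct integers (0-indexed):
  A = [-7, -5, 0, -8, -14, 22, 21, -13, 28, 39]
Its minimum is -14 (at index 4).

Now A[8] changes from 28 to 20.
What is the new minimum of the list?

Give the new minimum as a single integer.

Answer: -14

Derivation:
Old min = -14 (at index 4)
Change: A[8] 28 -> 20
Changed element was NOT the old min.
  New min = min(old_min, new_val) = min(-14, 20) = -14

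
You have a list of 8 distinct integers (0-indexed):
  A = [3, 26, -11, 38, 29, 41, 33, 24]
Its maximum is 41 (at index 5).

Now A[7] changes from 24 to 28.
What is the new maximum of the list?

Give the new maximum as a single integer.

Answer: 41

Derivation:
Old max = 41 (at index 5)
Change: A[7] 24 -> 28
Changed element was NOT the old max.
  New max = max(old_max, new_val) = max(41, 28) = 41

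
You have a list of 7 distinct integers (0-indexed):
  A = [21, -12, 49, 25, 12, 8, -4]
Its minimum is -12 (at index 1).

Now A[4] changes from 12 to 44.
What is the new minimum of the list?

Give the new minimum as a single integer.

Old min = -12 (at index 1)
Change: A[4] 12 -> 44
Changed element was NOT the old min.
  New min = min(old_min, new_val) = min(-12, 44) = -12

Answer: -12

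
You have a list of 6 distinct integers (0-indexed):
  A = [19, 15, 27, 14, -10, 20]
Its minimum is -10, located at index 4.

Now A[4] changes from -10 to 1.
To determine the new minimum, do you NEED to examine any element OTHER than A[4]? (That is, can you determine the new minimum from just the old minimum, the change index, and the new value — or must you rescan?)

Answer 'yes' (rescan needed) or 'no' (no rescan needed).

Old min = -10 at index 4
Change at index 4: -10 -> 1
Index 4 WAS the min and new value 1 > old min -10. Must rescan other elements to find the new min.
Needs rescan: yes

Answer: yes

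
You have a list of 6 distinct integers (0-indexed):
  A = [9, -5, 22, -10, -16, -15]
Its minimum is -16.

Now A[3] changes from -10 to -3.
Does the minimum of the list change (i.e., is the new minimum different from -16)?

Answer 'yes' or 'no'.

Answer: no

Derivation:
Old min = -16
Change: A[3] -10 -> -3
Changed element was NOT the min; min changes only if -3 < -16.
New min = -16; changed? no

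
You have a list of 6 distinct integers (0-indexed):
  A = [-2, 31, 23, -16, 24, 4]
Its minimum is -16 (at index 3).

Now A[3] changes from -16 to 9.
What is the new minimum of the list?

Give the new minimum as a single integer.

Old min = -16 (at index 3)
Change: A[3] -16 -> 9
Changed element WAS the min. Need to check: is 9 still <= all others?
  Min of remaining elements: -2
  New min = min(9, -2) = -2

Answer: -2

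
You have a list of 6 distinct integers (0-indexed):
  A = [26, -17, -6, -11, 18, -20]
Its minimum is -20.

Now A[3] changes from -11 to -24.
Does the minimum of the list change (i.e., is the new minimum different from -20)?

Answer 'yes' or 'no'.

Answer: yes

Derivation:
Old min = -20
Change: A[3] -11 -> -24
Changed element was NOT the min; min changes only if -24 < -20.
New min = -24; changed? yes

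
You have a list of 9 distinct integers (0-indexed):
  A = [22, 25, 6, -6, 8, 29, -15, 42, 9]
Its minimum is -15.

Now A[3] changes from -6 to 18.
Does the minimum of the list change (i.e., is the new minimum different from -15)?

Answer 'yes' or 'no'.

Old min = -15
Change: A[3] -6 -> 18
Changed element was NOT the min; min changes only if 18 < -15.
New min = -15; changed? no

Answer: no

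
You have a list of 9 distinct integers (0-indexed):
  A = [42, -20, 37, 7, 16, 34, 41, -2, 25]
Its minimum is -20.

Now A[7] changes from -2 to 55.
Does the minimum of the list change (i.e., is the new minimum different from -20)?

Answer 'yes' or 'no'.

Answer: no

Derivation:
Old min = -20
Change: A[7] -2 -> 55
Changed element was NOT the min; min changes only if 55 < -20.
New min = -20; changed? no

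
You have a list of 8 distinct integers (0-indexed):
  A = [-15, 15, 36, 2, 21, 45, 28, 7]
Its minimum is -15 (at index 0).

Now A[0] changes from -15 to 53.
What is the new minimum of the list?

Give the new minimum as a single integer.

Old min = -15 (at index 0)
Change: A[0] -15 -> 53
Changed element WAS the min. Need to check: is 53 still <= all others?
  Min of remaining elements: 2
  New min = min(53, 2) = 2

Answer: 2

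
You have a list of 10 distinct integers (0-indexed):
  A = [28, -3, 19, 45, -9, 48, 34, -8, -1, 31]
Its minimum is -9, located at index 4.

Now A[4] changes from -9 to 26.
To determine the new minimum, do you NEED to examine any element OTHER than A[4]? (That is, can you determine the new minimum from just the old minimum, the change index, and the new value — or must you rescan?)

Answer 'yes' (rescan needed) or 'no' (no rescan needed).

Answer: yes

Derivation:
Old min = -9 at index 4
Change at index 4: -9 -> 26
Index 4 WAS the min and new value 26 > old min -9. Must rescan other elements to find the new min.
Needs rescan: yes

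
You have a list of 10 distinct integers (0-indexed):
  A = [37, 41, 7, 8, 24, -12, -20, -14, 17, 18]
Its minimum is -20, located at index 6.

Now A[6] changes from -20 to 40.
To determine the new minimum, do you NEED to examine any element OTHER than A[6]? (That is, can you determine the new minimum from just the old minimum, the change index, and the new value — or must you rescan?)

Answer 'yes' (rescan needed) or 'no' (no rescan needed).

Answer: yes

Derivation:
Old min = -20 at index 6
Change at index 6: -20 -> 40
Index 6 WAS the min and new value 40 > old min -20. Must rescan other elements to find the new min.
Needs rescan: yes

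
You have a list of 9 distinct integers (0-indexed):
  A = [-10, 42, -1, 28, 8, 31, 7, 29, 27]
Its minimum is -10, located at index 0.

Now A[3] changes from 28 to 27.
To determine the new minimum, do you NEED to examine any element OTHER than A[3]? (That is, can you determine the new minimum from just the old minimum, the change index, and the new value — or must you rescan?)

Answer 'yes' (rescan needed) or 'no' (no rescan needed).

Answer: no

Derivation:
Old min = -10 at index 0
Change at index 3: 28 -> 27
Index 3 was NOT the min. New min = min(-10, 27). No rescan of other elements needed.
Needs rescan: no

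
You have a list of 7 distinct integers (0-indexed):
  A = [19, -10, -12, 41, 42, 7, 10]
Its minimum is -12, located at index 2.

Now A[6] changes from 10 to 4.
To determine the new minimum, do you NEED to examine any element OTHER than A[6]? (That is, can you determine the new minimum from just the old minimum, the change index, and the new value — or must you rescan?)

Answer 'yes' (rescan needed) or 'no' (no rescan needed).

Old min = -12 at index 2
Change at index 6: 10 -> 4
Index 6 was NOT the min. New min = min(-12, 4). No rescan of other elements needed.
Needs rescan: no

Answer: no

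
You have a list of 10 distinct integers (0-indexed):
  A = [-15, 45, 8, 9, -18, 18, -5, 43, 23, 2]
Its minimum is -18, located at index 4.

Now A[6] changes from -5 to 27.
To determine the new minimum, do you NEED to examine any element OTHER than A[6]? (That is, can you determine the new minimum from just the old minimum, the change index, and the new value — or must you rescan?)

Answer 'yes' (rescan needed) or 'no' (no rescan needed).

Answer: no

Derivation:
Old min = -18 at index 4
Change at index 6: -5 -> 27
Index 6 was NOT the min. New min = min(-18, 27). No rescan of other elements needed.
Needs rescan: no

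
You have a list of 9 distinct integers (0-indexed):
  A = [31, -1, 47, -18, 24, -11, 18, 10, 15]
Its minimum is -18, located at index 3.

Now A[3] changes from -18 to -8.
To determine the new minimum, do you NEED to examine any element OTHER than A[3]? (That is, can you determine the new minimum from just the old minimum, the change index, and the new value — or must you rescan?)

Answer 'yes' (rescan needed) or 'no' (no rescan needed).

Answer: yes

Derivation:
Old min = -18 at index 3
Change at index 3: -18 -> -8
Index 3 WAS the min and new value -8 > old min -18. Must rescan other elements to find the new min.
Needs rescan: yes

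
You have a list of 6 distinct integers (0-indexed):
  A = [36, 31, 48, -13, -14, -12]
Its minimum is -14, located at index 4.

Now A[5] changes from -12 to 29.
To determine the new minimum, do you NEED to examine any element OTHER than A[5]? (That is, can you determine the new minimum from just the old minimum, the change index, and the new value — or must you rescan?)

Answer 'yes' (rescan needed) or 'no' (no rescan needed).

Answer: no

Derivation:
Old min = -14 at index 4
Change at index 5: -12 -> 29
Index 5 was NOT the min. New min = min(-14, 29). No rescan of other elements needed.
Needs rescan: no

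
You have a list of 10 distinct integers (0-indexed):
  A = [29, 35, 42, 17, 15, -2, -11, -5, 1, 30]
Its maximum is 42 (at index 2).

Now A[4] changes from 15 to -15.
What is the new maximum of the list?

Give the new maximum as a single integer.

Old max = 42 (at index 2)
Change: A[4] 15 -> -15
Changed element was NOT the old max.
  New max = max(old_max, new_val) = max(42, -15) = 42

Answer: 42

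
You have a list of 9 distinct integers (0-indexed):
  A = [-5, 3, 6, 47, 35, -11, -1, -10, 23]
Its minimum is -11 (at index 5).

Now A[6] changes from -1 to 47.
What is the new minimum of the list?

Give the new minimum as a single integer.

Old min = -11 (at index 5)
Change: A[6] -1 -> 47
Changed element was NOT the old min.
  New min = min(old_min, new_val) = min(-11, 47) = -11

Answer: -11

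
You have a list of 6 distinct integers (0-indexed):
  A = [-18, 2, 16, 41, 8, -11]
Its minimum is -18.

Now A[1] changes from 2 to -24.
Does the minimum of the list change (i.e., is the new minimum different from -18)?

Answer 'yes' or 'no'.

Answer: yes

Derivation:
Old min = -18
Change: A[1] 2 -> -24
Changed element was NOT the min; min changes only if -24 < -18.
New min = -24; changed? yes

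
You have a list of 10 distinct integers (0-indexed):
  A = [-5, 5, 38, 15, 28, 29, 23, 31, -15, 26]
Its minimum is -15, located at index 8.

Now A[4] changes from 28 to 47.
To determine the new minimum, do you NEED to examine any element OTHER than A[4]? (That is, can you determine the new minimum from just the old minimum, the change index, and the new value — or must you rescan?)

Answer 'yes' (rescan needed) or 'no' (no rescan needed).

Old min = -15 at index 8
Change at index 4: 28 -> 47
Index 4 was NOT the min. New min = min(-15, 47). No rescan of other elements needed.
Needs rescan: no

Answer: no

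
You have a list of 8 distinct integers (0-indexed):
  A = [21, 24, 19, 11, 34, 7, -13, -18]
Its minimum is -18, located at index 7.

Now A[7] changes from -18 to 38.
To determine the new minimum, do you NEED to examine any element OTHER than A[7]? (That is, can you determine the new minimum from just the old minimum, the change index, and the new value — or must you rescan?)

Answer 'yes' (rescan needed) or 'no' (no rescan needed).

Answer: yes

Derivation:
Old min = -18 at index 7
Change at index 7: -18 -> 38
Index 7 WAS the min and new value 38 > old min -18. Must rescan other elements to find the new min.
Needs rescan: yes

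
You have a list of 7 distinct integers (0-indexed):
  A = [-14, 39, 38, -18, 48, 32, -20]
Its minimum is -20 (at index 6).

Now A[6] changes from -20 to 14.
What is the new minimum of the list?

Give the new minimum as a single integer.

Old min = -20 (at index 6)
Change: A[6] -20 -> 14
Changed element WAS the min. Need to check: is 14 still <= all others?
  Min of remaining elements: -18
  New min = min(14, -18) = -18

Answer: -18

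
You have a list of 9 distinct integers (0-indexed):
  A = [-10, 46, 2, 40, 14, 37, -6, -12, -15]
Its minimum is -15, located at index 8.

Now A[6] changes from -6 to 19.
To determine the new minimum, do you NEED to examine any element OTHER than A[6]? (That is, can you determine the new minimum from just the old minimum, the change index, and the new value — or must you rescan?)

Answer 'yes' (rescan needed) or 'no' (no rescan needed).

Answer: no

Derivation:
Old min = -15 at index 8
Change at index 6: -6 -> 19
Index 6 was NOT the min. New min = min(-15, 19). No rescan of other elements needed.
Needs rescan: no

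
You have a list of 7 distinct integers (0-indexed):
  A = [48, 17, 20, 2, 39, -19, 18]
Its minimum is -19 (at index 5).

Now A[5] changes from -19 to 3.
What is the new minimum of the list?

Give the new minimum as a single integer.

Answer: 2

Derivation:
Old min = -19 (at index 5)
Change: A[5] -19 -> 3
Changed element WAS the min. Need to check: is 3 still <= all others?
  Min of remaining elements: 2
  New min = min(3, 2) = 2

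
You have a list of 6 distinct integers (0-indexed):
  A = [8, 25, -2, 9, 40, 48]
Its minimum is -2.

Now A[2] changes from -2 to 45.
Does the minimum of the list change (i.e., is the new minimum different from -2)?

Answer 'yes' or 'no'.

Old min = -2
Change: A[2] -2 -> 45
Changed element was the min; new min must be rechecked.
New min = 8; changed? yes

Answer: yes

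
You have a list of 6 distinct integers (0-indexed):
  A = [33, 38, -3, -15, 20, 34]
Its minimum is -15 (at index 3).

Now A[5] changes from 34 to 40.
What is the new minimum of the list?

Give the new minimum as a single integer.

Answer: -15

Derivation:
Old min = -15 (at index 3)
Change: A[5] 34 -> 40
Changed element was NOT the old min.
  New min = min(old_min, new_val) = min(-15, 40) = -15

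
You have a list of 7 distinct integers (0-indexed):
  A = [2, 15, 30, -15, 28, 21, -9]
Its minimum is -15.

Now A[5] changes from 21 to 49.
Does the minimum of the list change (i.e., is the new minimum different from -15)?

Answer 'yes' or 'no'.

Old min = -15
Change: A[5] 21 -> 49
Changed element was NOT the min; min changes only if 49 < -15.
New min = -15; changed? no

Answer: no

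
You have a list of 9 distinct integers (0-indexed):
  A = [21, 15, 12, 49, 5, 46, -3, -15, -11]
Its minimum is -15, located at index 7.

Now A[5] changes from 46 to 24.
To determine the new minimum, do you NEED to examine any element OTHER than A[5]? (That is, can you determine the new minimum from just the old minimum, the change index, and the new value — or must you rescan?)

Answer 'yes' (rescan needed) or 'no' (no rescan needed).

Answer: no

Derivation:
Old min = -15 at index 7
Change at index 5: 46 -> 24
Index 5 was NOT the min. New min = min(-15, 24). No rescan of other elements needed.
Needs rescan: no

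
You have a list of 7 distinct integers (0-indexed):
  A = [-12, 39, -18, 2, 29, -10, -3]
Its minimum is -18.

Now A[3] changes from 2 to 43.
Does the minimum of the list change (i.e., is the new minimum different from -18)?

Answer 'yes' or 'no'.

Old min = -18
Change: A[3] 2 -> 43
Changed element was NOT the min; min changes only if 43 < -18.
New min = -18; changed? no

Answer: no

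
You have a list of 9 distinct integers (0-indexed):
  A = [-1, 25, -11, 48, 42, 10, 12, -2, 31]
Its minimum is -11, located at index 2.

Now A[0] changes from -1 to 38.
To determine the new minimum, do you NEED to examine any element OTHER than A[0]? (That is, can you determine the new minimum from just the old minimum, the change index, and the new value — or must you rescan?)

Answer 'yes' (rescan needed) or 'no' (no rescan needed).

Answer: no

Derivation:
Old min = -11 at index 2
Change at index 0: -1 -> 38
Index 0 was NOT the min. New min = min(-11, 38). No rescan of other elements needed.
Needs rescan: no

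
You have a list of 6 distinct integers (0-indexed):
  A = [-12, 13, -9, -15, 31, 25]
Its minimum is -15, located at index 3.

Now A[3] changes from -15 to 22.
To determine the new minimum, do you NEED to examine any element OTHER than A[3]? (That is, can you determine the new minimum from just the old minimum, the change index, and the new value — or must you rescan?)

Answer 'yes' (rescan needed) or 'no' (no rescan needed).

Old min = -15 at index 3
Change at index 3: -15 -> 22
Index 3 WAS the min and new value 22 > old min -15. Must rescan other elements to find the new min.
Needs rescan: yes

Answer: yes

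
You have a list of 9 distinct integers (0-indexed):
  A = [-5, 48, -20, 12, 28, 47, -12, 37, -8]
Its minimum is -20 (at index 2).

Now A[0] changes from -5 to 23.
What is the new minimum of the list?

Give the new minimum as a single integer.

Answer: -20

Derivation:
Old min = -20 (at index 2)
Change: A[0] -5 -> 23
Changed element was NOT the old min.
  New min = min(old_min, new_val) = min(-20, 23) = -20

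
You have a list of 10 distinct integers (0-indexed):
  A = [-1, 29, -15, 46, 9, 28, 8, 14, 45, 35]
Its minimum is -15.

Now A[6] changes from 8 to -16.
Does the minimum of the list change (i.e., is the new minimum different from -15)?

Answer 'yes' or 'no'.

Old min = -15
Change: A[6] 8 -> -16
Changed element was NOT the min; min changes only if -16 < -15.
New min = -16; changed? yes

Answer: yes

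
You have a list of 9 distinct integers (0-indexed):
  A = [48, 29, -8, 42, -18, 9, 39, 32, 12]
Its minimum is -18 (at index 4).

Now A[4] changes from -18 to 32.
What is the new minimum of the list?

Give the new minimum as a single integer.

Old min = -18 (at index 4)
Change: A[4] -18 -> 32
Changed element WAS the min. Need to check: is 32 still <= all others?
  Min of remaining elements: -8
  New min = min(32, -8) = -8

Answer: -8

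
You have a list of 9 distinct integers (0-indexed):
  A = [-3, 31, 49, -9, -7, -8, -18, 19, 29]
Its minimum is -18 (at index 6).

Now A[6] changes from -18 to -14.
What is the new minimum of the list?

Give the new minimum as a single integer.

Old min = -18 (at index 6)
Change: A[6] -18 -> -14
Changed element WAS the min. Need to check: is -14 still <= all others?
  Min of remaining elements: -9
  New min = min(-14, -9) = -14

Answer: -14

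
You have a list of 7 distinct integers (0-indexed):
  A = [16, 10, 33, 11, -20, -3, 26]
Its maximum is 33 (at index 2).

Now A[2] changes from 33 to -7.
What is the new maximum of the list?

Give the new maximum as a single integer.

Answer: 26

Derivation:
Old max = 33 (at index 2)
Change: A[2] 33 -> -7
Changed element WAS the max -> may need rescan.
  Max of remaining elements: 26
  New max = max(-7, 26) = 26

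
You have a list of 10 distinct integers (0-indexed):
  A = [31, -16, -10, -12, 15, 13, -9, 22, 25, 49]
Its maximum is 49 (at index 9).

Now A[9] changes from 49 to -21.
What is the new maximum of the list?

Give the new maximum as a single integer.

Old max = 49 (at index 9)
Change: A[9] 49 -> -21
Changed element WAS the max -> may need rescan.
  Max of remaining elements: 31
  New max = max(-21, 31) = 31

Answer: 31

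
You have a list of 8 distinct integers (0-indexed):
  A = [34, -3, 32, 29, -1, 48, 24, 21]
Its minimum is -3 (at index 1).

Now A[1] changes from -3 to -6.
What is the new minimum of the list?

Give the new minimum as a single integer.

Answer: -6

Derivation:
Old min = -3 (at index 1)
Change: A[1] -3 -> -6
Changed element WAS the min. Need to check: is -6 still <= all others?
  Min of remaining elements: -1
  New min = min(-6, -1) = -6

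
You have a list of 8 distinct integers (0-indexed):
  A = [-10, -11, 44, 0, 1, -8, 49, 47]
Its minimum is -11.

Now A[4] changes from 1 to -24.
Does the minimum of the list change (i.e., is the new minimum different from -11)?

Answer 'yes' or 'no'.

Old min = -11
Change: A[4] 1 -> -24
Changed element was NOT the min; min changes only if -24 < -11.
New min = -24; changed? yes

Answer: yes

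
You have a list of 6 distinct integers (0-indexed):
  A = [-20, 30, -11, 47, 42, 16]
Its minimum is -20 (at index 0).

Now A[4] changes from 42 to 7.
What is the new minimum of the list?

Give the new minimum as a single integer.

Answer: -20

Derivation:
Old min = -20 (at index 0)
Change: A[4] 42 -> 7
Changed element was NOT the old min.
  New min = min(old_min, new_val) = min(-20, 7) = -20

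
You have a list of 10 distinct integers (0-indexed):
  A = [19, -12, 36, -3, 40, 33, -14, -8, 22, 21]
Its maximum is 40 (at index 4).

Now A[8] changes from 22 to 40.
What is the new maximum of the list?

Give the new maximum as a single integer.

Answer: 40

Derivation:
Old max = 40 (at index 4)
Change: A[8] 22 -> 40
Changed element was NOT the old max.
  New max = max(old_max, new_val) = max(40, 40) = 40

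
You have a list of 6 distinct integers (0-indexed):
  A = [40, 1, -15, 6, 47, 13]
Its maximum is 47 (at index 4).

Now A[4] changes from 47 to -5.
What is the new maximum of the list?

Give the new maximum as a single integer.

Old max = 47 (at index 4)
Change: A[4] 47 -> -5
Changed element WAS the max -> may need rescan.
  Max of remaining elements: 40
  New max = max(-5, 40) = 40

Answer: 40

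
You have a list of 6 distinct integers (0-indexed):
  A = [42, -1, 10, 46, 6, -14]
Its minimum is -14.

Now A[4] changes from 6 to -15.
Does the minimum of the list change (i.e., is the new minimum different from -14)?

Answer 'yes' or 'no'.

Answer: yes

Derivation:
Old min = -14
Change: A[4] 6 -> -15
Changed element was NOT the min; min changes only if -15 < -14.
New min = -15; changed? yes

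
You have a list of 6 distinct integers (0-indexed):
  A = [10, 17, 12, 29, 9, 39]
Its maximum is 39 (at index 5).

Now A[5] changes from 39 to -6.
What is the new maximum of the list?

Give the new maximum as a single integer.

Old max = 39 (at index 5)
Change: A[5] 39 -> -6
Changed element WAS the max -> may need rescan.
  Max of remaining elements: 29
  New max = max(-6, 29) = 29

Answer: 29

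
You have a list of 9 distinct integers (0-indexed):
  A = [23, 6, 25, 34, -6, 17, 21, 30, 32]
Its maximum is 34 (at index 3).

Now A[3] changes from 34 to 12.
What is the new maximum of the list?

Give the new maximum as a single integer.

Answer: 32

Derivation:
Old max = 34 (at index 3)
Change: A[3] 34 -> 12
Changed element WAS the max -> may need rescan.
  Max of remaining elements: 32
  New max = max(12, 32) = 32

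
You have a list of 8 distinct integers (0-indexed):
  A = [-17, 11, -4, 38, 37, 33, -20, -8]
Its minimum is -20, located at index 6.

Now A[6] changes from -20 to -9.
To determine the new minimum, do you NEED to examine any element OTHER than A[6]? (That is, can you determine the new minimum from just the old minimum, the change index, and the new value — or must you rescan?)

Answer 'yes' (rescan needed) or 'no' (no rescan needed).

Old min = -20 at index 6
Change at index 6: -20 -> -9
Index 6 WAS the min and new value -9 > old min -20. Must rescan other elements to find the new min.
Needs rescan: yes

Answer: yes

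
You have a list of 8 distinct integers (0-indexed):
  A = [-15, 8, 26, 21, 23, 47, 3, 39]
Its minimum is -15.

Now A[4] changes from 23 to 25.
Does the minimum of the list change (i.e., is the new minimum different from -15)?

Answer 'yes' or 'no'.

Old min = -15
Change: A[4] 23 -> 25
Changed element was NOT the min; min changes only if 25 < -15.
New min = -15; changed? no

Answer: no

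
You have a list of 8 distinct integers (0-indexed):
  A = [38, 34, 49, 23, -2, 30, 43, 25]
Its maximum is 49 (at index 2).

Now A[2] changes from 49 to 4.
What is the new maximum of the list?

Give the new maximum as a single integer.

Answer: 43

Derivation:
Old max = 49 (at index 2)
Change: A[2] 49 -> 4
Changed element WAS the max -> may need rescan.
  Max of remaining elements: 43
  New max = max(4, 43) = 43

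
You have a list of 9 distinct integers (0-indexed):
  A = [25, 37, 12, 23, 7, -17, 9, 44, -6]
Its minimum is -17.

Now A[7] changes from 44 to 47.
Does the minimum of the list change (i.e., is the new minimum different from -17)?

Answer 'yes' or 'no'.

Old min = -17
Change: A[7] 44 -> 47
Changed element was NOT the min; min changes only if 47 < -17.
New min = -17; changed? no

Answer: no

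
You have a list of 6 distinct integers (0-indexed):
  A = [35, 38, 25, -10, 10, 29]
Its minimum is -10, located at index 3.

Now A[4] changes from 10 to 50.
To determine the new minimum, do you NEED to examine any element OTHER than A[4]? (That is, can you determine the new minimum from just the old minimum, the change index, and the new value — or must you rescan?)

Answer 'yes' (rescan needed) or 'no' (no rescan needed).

Answer: no

Derivation:
Old min = -10 at index 3
Change at index 4: 10 -> 50
Index 4 was NOT the min. New min = min(-10, 50). No rescan of other elements needed.
Needs rescan: no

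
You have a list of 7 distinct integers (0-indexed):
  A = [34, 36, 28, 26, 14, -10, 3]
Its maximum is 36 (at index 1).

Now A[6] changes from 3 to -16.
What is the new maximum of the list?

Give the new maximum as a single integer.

Answer: 36

Derivation:
Old max = 36 (at index 1)
Change: A[6] 3 -> -16
Changed element was NOT the old max.
  New max = max(old_max, new_val) = max(36, -16) = 36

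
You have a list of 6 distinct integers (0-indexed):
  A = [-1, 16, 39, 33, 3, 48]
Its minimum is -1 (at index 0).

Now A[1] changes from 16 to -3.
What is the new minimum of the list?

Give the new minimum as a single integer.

Answer: -3

Derivation:
Old min = -1 (at index 0)
Change: A[1] 16 -> -3
Changed element was NOT the old min.
  New min = min(old_min, new_val) = min(-1, -3) = -3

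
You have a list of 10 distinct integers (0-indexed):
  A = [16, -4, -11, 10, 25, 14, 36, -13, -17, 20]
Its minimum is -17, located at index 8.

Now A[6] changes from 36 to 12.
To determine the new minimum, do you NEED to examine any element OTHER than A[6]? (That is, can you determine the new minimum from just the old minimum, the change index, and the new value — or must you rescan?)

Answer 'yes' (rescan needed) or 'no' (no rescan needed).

Answer: no

Derivation:
Old min = -17 at index 8
Change at index 6: 36 -> 12
Index 6 was NOT the min. New min = min(-17, 12). No rescan of other elements needed.
Needs rescan: no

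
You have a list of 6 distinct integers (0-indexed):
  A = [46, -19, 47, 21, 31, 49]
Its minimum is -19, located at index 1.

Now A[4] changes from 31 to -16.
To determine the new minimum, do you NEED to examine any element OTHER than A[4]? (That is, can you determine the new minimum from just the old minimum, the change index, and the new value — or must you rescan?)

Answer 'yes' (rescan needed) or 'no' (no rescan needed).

Answer: no

Derivation:
Old min = -19 at index 1
Change at index 4: 31 -> -16
Index 4 was NOT the min. New min = min(-19, -16). No rescan of other elements needed.
Needs rescan: no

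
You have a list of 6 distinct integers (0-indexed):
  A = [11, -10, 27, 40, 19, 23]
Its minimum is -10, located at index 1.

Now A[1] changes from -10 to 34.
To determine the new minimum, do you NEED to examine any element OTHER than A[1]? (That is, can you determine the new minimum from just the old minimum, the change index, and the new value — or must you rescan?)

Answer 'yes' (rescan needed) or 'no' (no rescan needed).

Answer: yes

Derivation:
Old min = -10 at index 1
Change at index 1: -10 -> 34
Index 1 WAS the min and new value 34 > old min -10. Must rescan other elements to find the new min.
Needs rescan: yes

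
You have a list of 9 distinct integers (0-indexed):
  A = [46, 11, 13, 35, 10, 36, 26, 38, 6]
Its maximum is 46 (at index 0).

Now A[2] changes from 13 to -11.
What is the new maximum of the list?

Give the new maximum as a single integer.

Answer: 46

Derivation:
Old max = 46 (at index 0)
Change: A[2] 13 -> -11
Changed element was NOT the old max.
  New max = max(old_max, new_val) = max(46, -11) = 46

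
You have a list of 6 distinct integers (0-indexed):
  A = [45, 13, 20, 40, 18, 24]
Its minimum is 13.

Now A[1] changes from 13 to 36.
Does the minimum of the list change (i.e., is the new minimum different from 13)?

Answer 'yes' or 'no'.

Answer: yes

Derivation:
Old min = 13
Change: A[1] 13 -> 36
Changed element was the min; new min must be rechecked.
New min = 18; changed? yes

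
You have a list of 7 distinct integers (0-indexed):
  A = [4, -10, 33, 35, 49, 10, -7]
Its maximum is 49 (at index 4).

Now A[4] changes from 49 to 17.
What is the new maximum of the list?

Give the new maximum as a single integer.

Old max = 49 (at index 4)
Change: A[4] 49 -> 17
Changed element WAS the max -> may need rescan.
  Max of remaining elements: 35
  New max = max(17, 35) = 35

Answer: 35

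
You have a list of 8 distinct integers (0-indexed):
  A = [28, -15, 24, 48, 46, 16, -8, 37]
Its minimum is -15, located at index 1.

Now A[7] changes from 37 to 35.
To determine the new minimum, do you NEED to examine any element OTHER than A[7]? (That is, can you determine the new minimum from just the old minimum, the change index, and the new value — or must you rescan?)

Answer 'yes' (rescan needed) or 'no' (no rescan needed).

Old min = -15 at index 1
Change at index 7: 37 -> 35
Index 7 was NOT the min. New min = min(-15, 35). No rescan of other elements needed.
Needs rescan: no

Answer: no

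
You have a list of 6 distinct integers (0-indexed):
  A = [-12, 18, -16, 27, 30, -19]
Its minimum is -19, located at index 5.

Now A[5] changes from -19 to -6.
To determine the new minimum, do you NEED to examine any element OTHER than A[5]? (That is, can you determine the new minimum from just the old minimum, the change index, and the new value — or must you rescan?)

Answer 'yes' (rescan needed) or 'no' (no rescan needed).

Old min = -19 at index 5
Change at index 5: -19 -> -6
Index 5 WAS the min and new value -6 > old min -19. Must rescan other elements to find the new min.
Needs rescan: yes

Answer: yes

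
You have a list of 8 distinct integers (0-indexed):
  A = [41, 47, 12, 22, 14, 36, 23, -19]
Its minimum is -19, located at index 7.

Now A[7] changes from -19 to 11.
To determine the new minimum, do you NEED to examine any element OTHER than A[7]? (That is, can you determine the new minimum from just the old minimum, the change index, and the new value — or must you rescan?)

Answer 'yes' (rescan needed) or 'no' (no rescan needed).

Old min = -19 at index 7
Change at index 7: -19 -> 11
Index 7 WAS the min and new value 11 > old min -19. Must rescan other elements to find the new min.
Needs rescan: yes

Answer: yes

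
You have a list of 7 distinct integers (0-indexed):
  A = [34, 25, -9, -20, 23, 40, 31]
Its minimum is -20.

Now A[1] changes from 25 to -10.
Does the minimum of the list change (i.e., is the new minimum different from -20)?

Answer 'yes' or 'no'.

Old min = -20
Change: A[1] 25 -> -10
Changed element was NOT the min; min changes only if -10 < -20.
New min = -20; changed? no

Answer: no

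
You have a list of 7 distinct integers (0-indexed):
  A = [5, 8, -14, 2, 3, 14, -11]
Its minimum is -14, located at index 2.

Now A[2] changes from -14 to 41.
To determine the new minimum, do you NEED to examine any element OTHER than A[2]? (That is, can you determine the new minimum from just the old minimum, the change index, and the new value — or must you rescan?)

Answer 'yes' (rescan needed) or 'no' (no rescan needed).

Answer: yes

Derivation:
Old min = -14 at index 2
Change at index 2: -14 -> 41
Index 2 WAS the min and new value 41 > old min -14. Must rescan other elements to find the new min.
Needs rescan: yes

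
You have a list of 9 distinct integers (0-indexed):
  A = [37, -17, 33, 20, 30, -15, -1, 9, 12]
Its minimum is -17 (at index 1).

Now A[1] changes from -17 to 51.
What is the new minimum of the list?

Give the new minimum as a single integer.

Answer: -15

Derivation:
Old min = -17 (at index 1)
Change: A[1] -17 -> 51
Changed element WAS the min. Need to check: is 51 still <= all others?
  Min of remaining elements: -15
  New min = min(51, -15) = -15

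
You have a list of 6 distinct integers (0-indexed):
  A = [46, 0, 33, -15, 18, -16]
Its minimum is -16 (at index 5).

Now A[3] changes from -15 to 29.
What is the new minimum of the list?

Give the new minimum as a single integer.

Old min = -16 (at index 5)
Change: A[3] -15 -> 29
Changed element was NOT the old min.
  New min = min(old_min, new_val) = min(-16, 29) = -16

Answer: -16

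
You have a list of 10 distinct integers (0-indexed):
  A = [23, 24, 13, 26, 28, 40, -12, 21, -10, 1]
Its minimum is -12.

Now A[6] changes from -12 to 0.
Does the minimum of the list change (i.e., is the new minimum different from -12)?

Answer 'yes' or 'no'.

Old min = -12
Change: A[6] -12 -> 0
Changed element was the min; new min must be rechecked.
New min = -10; changed? yes

Answer: yes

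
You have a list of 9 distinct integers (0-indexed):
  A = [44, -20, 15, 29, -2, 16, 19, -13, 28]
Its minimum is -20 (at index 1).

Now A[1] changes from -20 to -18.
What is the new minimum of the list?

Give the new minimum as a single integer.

Answer: -18

Derivation:
Old min = -20 (at index 1)
Change: A[1] -20 -> -18
Changed element WAS the min. Need to check: is -18 still <= all others?
  Min of remaining elements: -13
  New min = min(-18, -13) = -18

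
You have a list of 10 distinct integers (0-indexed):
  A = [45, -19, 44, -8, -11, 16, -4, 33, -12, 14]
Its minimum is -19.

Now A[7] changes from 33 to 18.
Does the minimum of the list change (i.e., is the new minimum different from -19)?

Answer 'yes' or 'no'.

Old min = -19
Change: A[7] 33 -> 18
Changed element was NOT the min; min changes only if 18 < -19.
New min = -19; changed? no

Answer: no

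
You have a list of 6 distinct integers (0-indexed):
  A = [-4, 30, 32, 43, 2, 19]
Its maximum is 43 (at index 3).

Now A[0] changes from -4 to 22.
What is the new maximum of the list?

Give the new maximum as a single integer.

Answer: 43

Derivation:
Old max = 43 (at index 3)
Change: A[0] -4 -> 22
Changed element was NOT the old max.
  New max = max(old_max, new_val) = max(43, 22) = 43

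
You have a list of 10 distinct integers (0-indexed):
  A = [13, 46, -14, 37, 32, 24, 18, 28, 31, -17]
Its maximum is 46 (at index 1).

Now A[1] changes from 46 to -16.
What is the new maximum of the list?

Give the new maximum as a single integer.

Old max = 46 (at index 1)
Change: A[1] 46 -> -16
Changed element WAS the max -> may need rescan.
  Max of remaining elements: 37
  New max = max(-16, 37) = 37

Answer: 37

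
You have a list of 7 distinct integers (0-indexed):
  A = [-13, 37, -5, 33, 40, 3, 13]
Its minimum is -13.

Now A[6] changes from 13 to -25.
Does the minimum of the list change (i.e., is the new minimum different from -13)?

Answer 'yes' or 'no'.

Old min = -13
Change: A[6] 13 -> -25
Changed element was NOT the min; min changes only if -25 < -13.
New min = -25; changed? yes

Answer: yes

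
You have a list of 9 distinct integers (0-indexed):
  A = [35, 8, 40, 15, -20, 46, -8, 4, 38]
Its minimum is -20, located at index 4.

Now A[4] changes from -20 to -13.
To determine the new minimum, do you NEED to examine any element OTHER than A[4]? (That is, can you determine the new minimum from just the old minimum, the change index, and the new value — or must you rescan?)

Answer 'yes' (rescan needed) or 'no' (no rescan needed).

Answer: yes

Derivation:
Old min = -20 at index 4
Change at index 4: -20 -> -13
Index 4 WAS the min and new value -13 > old min -20. Must rescan other elements to find the new min.
Needs rescan: yes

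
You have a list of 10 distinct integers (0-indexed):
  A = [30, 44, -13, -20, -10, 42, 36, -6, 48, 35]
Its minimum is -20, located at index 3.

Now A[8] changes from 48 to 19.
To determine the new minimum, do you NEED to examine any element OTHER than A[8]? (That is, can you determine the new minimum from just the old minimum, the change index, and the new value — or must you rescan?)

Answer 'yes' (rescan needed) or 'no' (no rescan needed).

Old min = -20 at index 3
Change at index 8: 48 -> 19
Index 8 was NOT the min. New min = min(-20, 19). No rescan of other elements needed.
Needs rescan: no

Answer: no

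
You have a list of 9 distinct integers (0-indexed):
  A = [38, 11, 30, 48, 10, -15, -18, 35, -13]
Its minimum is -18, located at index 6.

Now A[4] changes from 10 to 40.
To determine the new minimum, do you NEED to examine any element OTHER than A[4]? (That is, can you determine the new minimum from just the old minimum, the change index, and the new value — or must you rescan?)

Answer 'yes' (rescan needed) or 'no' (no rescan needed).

Answer: no

Derivation:
Old min = -18 at index 6
Change at index 4: 10 -> 40
Index 4 was NOT the min. New min = min(-18, 40). No rescan of other elements needed.
Needs rescan: no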